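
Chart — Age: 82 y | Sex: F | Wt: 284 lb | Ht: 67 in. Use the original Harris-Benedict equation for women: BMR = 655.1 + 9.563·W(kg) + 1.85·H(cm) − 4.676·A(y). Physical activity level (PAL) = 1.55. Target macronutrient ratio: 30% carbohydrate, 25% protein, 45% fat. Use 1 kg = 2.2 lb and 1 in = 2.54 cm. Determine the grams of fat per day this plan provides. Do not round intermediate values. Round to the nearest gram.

Convert to metric: weight = 284 ÷ 2.2 = 129.0909 kg; height = 67 × 2.54 = 170.18 cm.
Harris-Benedict: BMR = 655.1 + 9.563(129.0909) + 1.85(170.18) − 4.676(82) = 1820.9974 kcal/day.
TEE = 1820.9974 × 1.55 = 2822.5459 kcal/day.
Fat energy = 45% × 2822.5459 = 1270.1457 kcal.
Fat = 1270.1457 ÷ 9 kcal/g = 141.1273 g.

141 g/day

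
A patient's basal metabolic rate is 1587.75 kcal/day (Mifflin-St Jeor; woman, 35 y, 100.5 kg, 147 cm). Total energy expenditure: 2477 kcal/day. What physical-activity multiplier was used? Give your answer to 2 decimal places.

Activity factor = TEE ÷ BMR = 2477 ÷ 1587.75 = 1.56.

1.56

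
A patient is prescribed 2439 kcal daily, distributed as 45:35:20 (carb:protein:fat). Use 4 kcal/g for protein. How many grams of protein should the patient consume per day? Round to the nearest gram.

213 g/day

Protein energy = 35% × 2439 = 853.65 kcal.
At 4 kcal/g: 853.65 ÷ 4 = 213.4125 g.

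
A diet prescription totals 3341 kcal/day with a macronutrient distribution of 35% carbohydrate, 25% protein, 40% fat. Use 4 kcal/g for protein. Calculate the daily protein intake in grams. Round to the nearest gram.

Protein energy = 25% × 3341 = 835.25 kcal.
At 4 kcal/g: 835.25 ÷ 4 = 208.8125 g.

209 g/day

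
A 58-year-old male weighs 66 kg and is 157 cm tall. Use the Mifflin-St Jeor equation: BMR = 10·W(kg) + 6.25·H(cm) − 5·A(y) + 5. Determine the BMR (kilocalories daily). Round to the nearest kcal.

Mifflin-St Jeor (male): BMR = 10(66) + 6.25(157) − 5(58) + 5 = 660 + 981.25 − 290 + 5 = 1356.25 kcal/day.

1356 kilocalories daily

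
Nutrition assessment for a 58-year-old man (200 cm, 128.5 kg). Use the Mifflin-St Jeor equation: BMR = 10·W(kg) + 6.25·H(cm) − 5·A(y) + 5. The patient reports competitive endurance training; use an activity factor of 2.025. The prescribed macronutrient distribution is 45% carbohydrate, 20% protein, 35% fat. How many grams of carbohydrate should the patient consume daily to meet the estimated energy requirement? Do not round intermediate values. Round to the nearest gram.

Mifflin-St Jeor (male): BMR = 10(128.5) + 6.25(200) − 5(58) + 5 = 1285 + 1250 − 290 + 5 = 2250 kcal/day.
TEE = 2250 × 2.025 = 4556.25 kcal/day.
Carbohydrate energy = 45% × 4556.25 = 2050.3125 kcal.
Carbohydrate = 2050.3125 ÷ 4 kcal/g = 512.5781 g.

513 g/day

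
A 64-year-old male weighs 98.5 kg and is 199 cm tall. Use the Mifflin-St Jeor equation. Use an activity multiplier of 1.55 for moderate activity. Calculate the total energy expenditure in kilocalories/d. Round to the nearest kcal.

Mifflin-St Jeor (male): BMR = 10(98.5) + 6.25(199) − 5(64) + 5 = 985 + 1243.75 − 320 + 5 = 1913.75 kcal/day.
TEE = BMR × activity factor = 1913.75 × 1.55 = 2966.3125 kcal/day.

2966 kilocalories/d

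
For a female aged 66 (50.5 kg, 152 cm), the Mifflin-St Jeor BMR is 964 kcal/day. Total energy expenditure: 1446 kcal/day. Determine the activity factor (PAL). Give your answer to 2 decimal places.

1.50

Activity factor = TEE ÷ BMR = 1446 ÷ 964 = 1.5.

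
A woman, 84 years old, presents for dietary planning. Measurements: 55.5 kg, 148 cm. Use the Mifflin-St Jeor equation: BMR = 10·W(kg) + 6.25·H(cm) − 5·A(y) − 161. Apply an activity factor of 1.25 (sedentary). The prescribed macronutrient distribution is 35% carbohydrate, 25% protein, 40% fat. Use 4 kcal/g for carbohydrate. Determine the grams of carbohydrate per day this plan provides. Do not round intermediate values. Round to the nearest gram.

Mifflin-St Jeor (female): BMR = 10(55.5) + 6.25(148) − 5(84) − 161 = 555 + 925 − 420 − 161 = 899 kcal/day.
TEE = 899 × 1.25 = 1123.75 kcal/day.
Carbohydrate energy = 35% × 1123.75 = 393.3125 kcal.
Carbohydrate = 393.3125 ÷ 4 kcal/g = 98.3281 g.

98 g/day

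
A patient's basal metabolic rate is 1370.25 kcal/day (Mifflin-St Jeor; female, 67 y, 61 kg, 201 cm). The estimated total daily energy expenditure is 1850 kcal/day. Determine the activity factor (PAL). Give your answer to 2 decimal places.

1.35

Activity factor = TEE ÷ BMR = 1850 ÷ 1370.25 = 1.35.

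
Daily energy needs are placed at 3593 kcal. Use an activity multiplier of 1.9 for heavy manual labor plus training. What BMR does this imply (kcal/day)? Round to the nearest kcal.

1891 kcal/day

BMR = TEE ÷ activity factor = 3593 ÷ 1.9 = 1891.0526 kcal/day.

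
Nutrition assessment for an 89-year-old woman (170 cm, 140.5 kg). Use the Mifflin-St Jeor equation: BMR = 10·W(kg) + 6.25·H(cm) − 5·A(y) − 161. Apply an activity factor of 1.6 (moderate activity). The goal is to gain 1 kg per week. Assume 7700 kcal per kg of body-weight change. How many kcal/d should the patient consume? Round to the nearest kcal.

4078 kcal/d

Mifflin-St Jeor (female): BMR = 10(140.5) + 6.25(170) − 5(89) − 161 = 1405 + 1062.5 − 445 − 161 = 1861.5 kcal/day.
TEE = 1861.5 × 1.6 = 2978.4 kcal/day.
Required daily surplus = 1 × 7700 ÷ 7 = 1100 kcal/day.
Target intake = 2978.4 + 1100 = 4078.4 kcal/day.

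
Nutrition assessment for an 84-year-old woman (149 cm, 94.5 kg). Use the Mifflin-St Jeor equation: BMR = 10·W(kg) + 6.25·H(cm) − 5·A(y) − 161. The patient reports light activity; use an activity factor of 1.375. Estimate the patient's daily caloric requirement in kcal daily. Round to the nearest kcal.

Mifflin-St Jeor (female): BMR = 10(94.5) + 6.25(149) − 5(84) − 161 = 945 + 931.25 − 420 − 161 = 1295.25 kcal/day.
TEE = BMR × activity factor = 1295.25 × 1.375 = 1780.9688 kcal/day.

1781 kcal daily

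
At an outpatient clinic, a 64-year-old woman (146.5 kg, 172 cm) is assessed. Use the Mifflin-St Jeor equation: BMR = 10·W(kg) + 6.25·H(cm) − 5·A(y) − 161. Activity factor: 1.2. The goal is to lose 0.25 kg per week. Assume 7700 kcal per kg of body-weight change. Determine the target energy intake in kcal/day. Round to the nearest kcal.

Mifflin-St Jeor (female): BMR = 10(146.5) + 6.25(172) − 5(64) − 161 = 1465 + 1075 − 320 − 161 = 2059 kcal/day.
TEE = 2059 × 1.2 = 2470.8 kcal/day.
Required daily deficit = 0.25 × 7700 ÷ 7 = 275 kcal/day.
Target intake = 2470.8 − 275 = 2195.8 kcal/day.

2196 kcal/day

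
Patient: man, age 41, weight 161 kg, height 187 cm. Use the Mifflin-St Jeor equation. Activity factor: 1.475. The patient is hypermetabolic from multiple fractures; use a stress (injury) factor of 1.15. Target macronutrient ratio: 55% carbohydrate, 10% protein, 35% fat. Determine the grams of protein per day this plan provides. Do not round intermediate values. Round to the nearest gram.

Mifflin-St Jeor (male): BMR = 10(161) + 6.25(187) − 5(41) + 5 = 1610 + 1168.75 − 205 + 5 = 2578.75 kcal/day.
TEE = 2578.75 × 1.475 = 3803.6563 kcal/day.
With stress factor 1.15: 3803.6563 × 1.15 = 4374.2047 kcal/day.
Protein energy = 10% × 4374.2047 = 437.4205 kcal.
Protein = 437.4205 ÷ 4 kcal/g = 109.3551 g.

109 g/day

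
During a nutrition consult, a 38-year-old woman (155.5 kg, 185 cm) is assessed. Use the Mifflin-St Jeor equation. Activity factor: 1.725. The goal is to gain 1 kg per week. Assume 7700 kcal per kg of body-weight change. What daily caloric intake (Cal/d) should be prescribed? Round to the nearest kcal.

Mifflin-St Jeor (female): BMR = 10(155.5) + 6.25(185) − 5(38) − 161 = 1555 + 1156.25 − 190 − 161 = 2360.25 kcal/day.
TEE = 2360.25 × 1.725 = 4071.4313 kcal/day.
Required daily surplus = 1 × 7700 ÷ 7 = 1100 kcal/day.
Target intake = 4071.4313 + 1100 = 5171.4313 kcal/day.

5171 Cal/d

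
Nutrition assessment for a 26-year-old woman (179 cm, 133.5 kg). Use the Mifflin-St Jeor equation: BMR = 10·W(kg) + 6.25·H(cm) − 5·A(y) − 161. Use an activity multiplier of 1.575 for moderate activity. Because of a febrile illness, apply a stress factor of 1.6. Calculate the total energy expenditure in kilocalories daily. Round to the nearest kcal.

Mifflin-St Jeor (female): BMR = 10(133.5) + 6.25(179) − 5(26) − 161 = 1335 + 1118.75 − 130 − 161 = 2162.75 kcal/day.
TEE = BMR × activity factor = 2162.75 × 1.575 = 3406.3313 kcal/day.
Apply stress factor: 3406.3313 × 1.6 = 5450.13 kcal/day.

5450 kilocalories daily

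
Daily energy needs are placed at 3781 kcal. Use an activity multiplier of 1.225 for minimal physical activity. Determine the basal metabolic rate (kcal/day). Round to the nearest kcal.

BMR = TEE ÷ activity factor = 3781 ÷ 1.225 = 3086.5306 kcal/day.

3087 kcal/day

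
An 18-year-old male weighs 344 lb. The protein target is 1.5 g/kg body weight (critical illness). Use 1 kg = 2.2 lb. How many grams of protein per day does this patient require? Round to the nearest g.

235 g/day

Weight in kg = 344 ÷ 2.2 = 156.3636 kg.
Protein = 1.5 g/kg × 156.3636 kg = 234.5455 g/day.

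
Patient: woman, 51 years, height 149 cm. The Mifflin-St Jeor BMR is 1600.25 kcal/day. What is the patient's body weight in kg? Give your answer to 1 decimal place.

1600.25 = 10·W + 6.25(149) − 5(51) − 161
10·W = 1600.25 − 515.25 = 1085, so W = 108.5 kg.

108.5 kg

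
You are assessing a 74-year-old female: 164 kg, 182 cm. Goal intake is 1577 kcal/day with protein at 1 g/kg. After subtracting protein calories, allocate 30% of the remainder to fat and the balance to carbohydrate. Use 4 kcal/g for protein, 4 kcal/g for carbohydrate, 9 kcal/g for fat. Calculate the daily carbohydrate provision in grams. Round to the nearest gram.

Protein = 1 × 164 = 164 g → 164 × 4 = 656 kcal.
Non-protein calories = 1577 − 656 = 921 kcal.
Fat: 30% × 921 = 276.3 kcal; carbohydrate: 644.7 kcal.
Carbohydrate: 644.7 kcal ÷ 4 kcal/g = 161.175 g.

161 g/day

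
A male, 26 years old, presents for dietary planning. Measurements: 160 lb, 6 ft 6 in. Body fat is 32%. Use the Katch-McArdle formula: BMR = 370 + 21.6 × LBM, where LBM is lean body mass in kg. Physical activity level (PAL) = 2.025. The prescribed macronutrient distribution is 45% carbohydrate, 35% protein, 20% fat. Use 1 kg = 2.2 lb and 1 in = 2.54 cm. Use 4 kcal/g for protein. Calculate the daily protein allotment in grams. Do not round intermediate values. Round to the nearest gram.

Convert to metric: weight = 160 ÷ 2.2 = 72.7273 kg; height = (6×12 + 6) × 2.54 = 78 × 2.54 = 198.12 cm.
LBM = 72.7273 × (1 − 0.32) = 49.4545 kg. Katch-McArdle: BMR = 370 + 21.6 × 49.4545 = 1438.2182 kcal/day.
TEE = 1438.2182 × 2.025 = 2912.3918 kcal/day.
Protein energy = 35% × 2912.3918 = 1019.3371 kcal.
Protein = 1019.3371 ÷ 4 kcal/g = 254.8343 g.

255 g/day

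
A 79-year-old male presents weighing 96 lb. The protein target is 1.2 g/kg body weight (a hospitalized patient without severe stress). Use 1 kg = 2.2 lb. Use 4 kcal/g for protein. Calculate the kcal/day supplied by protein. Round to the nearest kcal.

209 kcal/day

Weight in kg = 96 ÷ 2.2 = 43.6364 kg.
Protein = 1.2 g/kg × 43.6364 kg = 52.3636 g/day.
Protein energy = 52.3636 g × 4 kcal/g = 209.4545 kcal/day.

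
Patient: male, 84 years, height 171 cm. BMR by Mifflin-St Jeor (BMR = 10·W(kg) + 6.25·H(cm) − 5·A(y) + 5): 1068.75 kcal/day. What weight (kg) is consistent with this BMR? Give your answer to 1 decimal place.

1068.75 = 10·W + 6.25(171) − 5(84) + 5
10·W = 1068.75 − 653.75 = 415, so W = 41.5 kg.

41.5 kg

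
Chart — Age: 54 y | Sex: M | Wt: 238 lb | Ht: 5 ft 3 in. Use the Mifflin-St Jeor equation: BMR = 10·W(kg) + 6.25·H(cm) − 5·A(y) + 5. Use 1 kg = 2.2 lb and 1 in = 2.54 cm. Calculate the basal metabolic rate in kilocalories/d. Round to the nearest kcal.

1817 kilocalories/d

Convert to metric: weight = 238 ÷ 2.2 = 108.1818 kg; height = (5×12 + 3) × 2.54 = 63 × 2.54 = 160.02 cm.
Mifflin-St Jeor (male): BMR = 10(108.1818) + 6.25(160.02) − 5(54) + 5 = 1081.8182 + 1000.125 − 270 + 5 = 1816.9432 kcal/day.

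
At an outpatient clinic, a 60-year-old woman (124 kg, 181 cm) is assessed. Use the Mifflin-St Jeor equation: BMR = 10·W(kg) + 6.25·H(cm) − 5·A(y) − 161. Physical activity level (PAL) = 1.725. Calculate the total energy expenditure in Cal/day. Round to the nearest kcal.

Mifflin-St Jeor (female): BMR = 10(124) + 6.25(181) − 5(60) − 161 = 1240 + 1131.25 − 300 − 161 = 1910.25 kcal/day.
TEE = BMR × activity factor = 1910.25 × 1.725 = 3295.1813 kcal/day.

3295 Cal/day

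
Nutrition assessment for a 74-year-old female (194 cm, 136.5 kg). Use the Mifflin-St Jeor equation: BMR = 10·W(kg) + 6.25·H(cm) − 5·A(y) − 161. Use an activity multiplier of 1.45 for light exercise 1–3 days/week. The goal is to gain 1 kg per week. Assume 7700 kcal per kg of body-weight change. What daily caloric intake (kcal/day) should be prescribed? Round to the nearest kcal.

4067 kcal/day

Mifflin-St Jeor (female): BMR = 10(136.5) + 6.25(194) − 5(74) − 161 = 1365 + 1212.5 − 370 − 161 = 2046.5 kcal/day.
TEE = 2046.5 × 1.45 = 2967.425 kcal/day.
Required daily surplus = 1 × 7700 ÷ 7 = 1100 kcal/day.
Target intake = 2967.425 + 1100 = 4067.425 kcal/day.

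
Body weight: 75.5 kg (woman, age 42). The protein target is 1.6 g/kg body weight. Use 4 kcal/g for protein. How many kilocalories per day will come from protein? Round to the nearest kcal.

483 kcal/day

Protein = 1.6 g/kg × 75.5 kg = 120.8 g/day.
Protein energy = 120.8 g × 4 kcal/g = 483.2 kcal/day.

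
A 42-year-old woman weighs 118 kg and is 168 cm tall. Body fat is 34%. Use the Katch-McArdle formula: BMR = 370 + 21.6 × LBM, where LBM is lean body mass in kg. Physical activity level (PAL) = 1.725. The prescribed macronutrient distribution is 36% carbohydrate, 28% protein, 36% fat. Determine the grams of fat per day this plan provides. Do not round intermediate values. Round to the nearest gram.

LBM = 118 × (1 − 0.34) = 77.88 kg. Katch-McArdle: BMR = 370 + 21.6 × 77.88 = 2052.208 kcal/day.
TEE = 2052.208 × 1.725 = 3540.0588 kcal/day.
Fat energy = 36% × 3540.0588 = 1274.4212 kcal.
Fat = 1274.4212 ÷ 9 kcal/g = 141.6024 g.

142 g/day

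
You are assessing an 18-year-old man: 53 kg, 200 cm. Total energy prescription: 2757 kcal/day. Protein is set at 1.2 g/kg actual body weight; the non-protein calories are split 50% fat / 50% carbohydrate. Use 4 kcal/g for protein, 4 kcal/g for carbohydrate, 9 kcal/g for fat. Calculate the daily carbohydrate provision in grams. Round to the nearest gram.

Protein = 1.2 × 53 = 63.6 g → 63.6 × 4 = 254.4 kcal.
Non-protein calories = 2757 − 254.4 = 2502.6 kcal.
Fat: 50% × 2502.6 = 1251.3 kcal; carbohydrate: 1251.3 kcal.
Carbohydrate: 1251.3 kcal ÷ 4 kcal/g = 312.825 g.

313 g/day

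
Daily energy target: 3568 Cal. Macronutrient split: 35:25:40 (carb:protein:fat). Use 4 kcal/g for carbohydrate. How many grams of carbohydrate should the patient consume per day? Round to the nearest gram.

Carbohydrate energy = 35% × 3568 = 1248.8 kcal.
At 4 kcal/g: 1248.8 ÷ 4 = 312.2 g.

312 g/day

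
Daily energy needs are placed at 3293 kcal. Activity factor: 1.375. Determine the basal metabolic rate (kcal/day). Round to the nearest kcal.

BMR = TEE ÷ activity factor = 3293 ÷ 1.375 = 2394.9091 kcal/day.

2395 kcal/day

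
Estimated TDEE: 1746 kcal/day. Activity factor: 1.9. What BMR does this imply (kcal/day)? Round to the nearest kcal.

919 kcal/day

BMR = TEE ÷ activity factor = 1746 ÷ 1.9 = 918.9474 kcal/day.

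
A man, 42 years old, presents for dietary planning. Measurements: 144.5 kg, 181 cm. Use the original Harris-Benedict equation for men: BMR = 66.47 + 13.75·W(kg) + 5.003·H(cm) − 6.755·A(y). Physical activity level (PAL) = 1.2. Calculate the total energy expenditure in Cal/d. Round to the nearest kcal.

Harris-Benedict: BMR = 66.47 + 13.75(144.5) + 5.003(181) − 6.755(42) = 2675.178 kcal/day.
TEE = BMR × activity factor = 2675.178 × 1.2 = 3210.2136 kcal/day.

3210 Cal/d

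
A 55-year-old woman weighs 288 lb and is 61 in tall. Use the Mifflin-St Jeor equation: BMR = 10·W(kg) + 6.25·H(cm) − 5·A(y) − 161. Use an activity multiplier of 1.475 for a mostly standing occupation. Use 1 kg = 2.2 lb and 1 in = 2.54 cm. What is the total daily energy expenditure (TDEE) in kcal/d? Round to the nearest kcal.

Convert to metric: weight = 288 ÷ 2.2 = 130.9091 kg; height = 61 × 2.54 = 154.94 cm.
Mifflin-St Jeor (female): BMR = 10(130.9091) + 6.25(154.94) − 5(55) − 161 = 1309.0909 + 968.375 − 275 − 161 = 1841.4659 kcal/day.
TEE = BMR × activity factor = 1841.4659 × 1.475 = 2716.1622 kcal/day.

2716 kcal/d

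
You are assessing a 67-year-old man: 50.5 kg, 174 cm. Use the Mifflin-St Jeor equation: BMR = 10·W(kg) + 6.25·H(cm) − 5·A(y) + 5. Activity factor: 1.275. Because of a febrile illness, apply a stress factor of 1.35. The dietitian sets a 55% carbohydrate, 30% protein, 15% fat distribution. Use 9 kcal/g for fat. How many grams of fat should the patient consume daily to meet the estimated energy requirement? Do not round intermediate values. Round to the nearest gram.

Mifflin-St Jeor (male): BMR = 10(50.5) + 6.25(174) − 5(67) + 5 = 505 + 1087.5 − 335 + 5 = 1262.5 kcal/day.
TEE = 1262.5 × 1.275 = 1609.6875 kcal/day.
With stress factor 1.35: 1609.6875 × 1.35 = 2173.0781 kcal/day.
Fat energy = 15% × 2173.0781 = 325.9617 kcal.
Fat = 325.9617 ÷ 9 kcal/g = 36.218 g.

36 g/day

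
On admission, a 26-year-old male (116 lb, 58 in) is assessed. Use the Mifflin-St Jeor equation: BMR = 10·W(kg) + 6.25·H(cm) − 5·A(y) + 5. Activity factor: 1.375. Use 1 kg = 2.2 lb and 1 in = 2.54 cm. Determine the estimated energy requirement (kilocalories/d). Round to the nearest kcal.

Convert to metric: weight = 116 ÷ 2.2 = 52.7273 kg; height = 58 × 2.54 = 147.32 cm.
Mifflin-St Jeor (male): BMR = 10(52.7273) + 6.25(147.32) − 5(26) + 5 = 527.2727 + 920.75 − 130 + 5 = 1323.0227 kcal/day.
TEE = BMR × activity factor = 1323.0227 × 1.375 = 1819.1563 kcal/day.

1819 kilocalories/d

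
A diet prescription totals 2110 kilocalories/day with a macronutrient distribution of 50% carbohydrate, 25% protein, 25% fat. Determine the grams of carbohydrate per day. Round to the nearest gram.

264 g/day

Carbohydrate energy = 50% × 2110 = 1055 kcal.
At 4 kcal/g: 1055 ÷ 4 = 263.75 g.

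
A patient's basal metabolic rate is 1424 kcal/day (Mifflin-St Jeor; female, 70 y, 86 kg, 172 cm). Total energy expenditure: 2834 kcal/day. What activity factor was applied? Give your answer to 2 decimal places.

1.99

Activity factor = TEE ÷ BMR = 2834 ÷ 1424 = 1.99.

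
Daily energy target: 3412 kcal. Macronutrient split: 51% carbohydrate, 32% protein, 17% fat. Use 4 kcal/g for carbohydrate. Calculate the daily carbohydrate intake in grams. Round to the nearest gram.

435 g/day

Carbohydrate energy = 51% × 3412 = 1740.12 kcal.
At 4 kcal/g: 1740.12 ÷ 4 = 435.03 g.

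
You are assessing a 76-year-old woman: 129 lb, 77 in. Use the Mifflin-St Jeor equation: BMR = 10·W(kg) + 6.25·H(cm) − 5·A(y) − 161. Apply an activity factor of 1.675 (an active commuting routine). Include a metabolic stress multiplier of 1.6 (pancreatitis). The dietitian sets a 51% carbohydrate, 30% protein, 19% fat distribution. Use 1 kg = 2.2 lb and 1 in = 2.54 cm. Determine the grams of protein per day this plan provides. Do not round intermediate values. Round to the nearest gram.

255 g/day

Convert to metric: weight = 129 ÷ 2.2 = 58.6364 kg; height = 77 × 2.54 = 195.58 cm.
Mifflin-St Jeor (female): BMR = 10(58.6364) + 6.25(195.58) − 5(76) − 161 = 586.3636 + 1222.375 − 380 − 161 = 1267.7386 kcal/day.
TEE = 1267.7386 × 1.675 = 2123.4622 kcal/day.
With stress factor 1.6: 2123.4622 × 1.6 = 3397.5395 kcal/day.
Protein energy = 30% × 3397.5395 = 1019.2619 kcal.
Protein = 1019.2619 ÷ 4 kcal/g = 254.8155 g.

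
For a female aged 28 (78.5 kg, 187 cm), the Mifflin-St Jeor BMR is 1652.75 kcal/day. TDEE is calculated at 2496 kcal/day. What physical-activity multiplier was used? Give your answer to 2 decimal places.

Activity factor = TEE ÷ BMR = 2496 ÷ 1652.75 = 1.51.

1.51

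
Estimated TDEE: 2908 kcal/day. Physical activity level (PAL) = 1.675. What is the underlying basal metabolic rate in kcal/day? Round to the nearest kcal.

1736 kcal/day

BMR = TEE ÷ activity factor = 2908 ÷ 1.675 = 1736.1194 kcal/day.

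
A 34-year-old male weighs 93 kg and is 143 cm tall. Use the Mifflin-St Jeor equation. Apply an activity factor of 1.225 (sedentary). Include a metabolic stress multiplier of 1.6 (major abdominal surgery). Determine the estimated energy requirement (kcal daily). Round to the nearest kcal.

3251 kcal daily

Mifflin-St Jeor (male): BMR = 10(93) + 6.25(143) − 5(34) + 5 = 930 + 893.75 − 170 + 5 = 1658.75 kcal/day.
TEE = BMR × activity factor = 1658.75 × 1.225 = 2031.9688 kcal/day.
Apply stress factor: 2031.9688 × 1.6 = 3251.15 kcal/day.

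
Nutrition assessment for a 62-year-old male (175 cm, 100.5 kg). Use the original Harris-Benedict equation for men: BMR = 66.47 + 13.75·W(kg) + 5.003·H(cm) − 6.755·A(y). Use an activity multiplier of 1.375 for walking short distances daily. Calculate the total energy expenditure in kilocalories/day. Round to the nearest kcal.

2619 kilocalories/day

Harris-Benedict: BMR = 66.47 + 13.75(100.5) + 5.003(175) − 6.755(62) = 1905.06 kcal/day.
TEE = BMR × activity factor = 1905.06 × 1.375 = 2619.4575 kcal/day.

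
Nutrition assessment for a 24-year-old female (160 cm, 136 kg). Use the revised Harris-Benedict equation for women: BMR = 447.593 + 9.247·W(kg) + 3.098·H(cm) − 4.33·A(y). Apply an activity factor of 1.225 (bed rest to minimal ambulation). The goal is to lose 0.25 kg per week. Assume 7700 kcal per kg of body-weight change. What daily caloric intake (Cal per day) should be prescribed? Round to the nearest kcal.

2294 Cal per day

Harris-Benedict: BMR = 447.593 + 9.247(136) + 3.098(160) − 4.33(24) = 2096.945 kcal/day.
TEE = 2096.945 × 1.225 = 2568.7576 kcal/day.
Required daily deficit = 0.25 × 7700 ÷ 7 = 275 kcal/day.
Target intake = 2568.7576 − 275 = 2293.7576 kcal/day.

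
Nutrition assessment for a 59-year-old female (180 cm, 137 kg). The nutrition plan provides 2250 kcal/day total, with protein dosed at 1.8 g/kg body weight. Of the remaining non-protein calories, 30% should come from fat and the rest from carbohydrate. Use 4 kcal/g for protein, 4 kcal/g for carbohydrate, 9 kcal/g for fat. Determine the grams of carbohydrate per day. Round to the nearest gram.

221 g/day

Protein = 1.8 × 137 = 246.6 g → 246.6 × 4 = 986.4 kcal.
Non-protein calories = 2250 − 986.4 = 1263.6 kcal.
Fat: 30% × 1263.6 = 379.08 kcal; carbohydrate: 884.52 kcal.
Carbohydrate: 884.52 kcal ÷ 4 kcal/g = 221.13 g.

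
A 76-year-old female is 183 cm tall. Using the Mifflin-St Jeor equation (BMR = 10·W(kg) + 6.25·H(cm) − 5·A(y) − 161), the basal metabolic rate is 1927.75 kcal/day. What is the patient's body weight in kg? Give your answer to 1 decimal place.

1927.75 = 10·W + 6.25(183) − 5(76) − 161
10·W = 1927.75 − 602.75 = 1325, so W = 132.5 kg.

132.5 kg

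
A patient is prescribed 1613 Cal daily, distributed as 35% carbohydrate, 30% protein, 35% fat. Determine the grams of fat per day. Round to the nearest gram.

63 g/day

Fat energy = 35% × 1613 = 564.55 kcal.
At 9 kcal/g: 564.55 ÷ 9 = 62.7278 g.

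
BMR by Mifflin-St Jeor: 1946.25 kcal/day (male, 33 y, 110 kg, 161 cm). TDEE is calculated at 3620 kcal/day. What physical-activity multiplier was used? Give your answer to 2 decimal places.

1.86

Activity factor = TEE ÷ BMR = 3620 ÷ 1946.25 = 1.86.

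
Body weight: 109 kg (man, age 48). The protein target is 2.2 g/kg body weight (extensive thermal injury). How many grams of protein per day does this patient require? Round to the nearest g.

Protein = 2.2 g/kg × 109 kg = 239.8 g/day.

240 g/day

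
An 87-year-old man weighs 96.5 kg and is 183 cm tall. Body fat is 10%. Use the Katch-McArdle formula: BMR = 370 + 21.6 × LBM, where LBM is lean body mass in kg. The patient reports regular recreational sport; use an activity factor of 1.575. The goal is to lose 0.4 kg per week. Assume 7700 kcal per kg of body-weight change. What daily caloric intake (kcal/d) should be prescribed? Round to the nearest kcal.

3097 kcal/d

LBM = 96.5 × (1 − 0.1) = 86.85 kg. Katch-McArdle: BMR = 370 + 21.6 × 86.85 = 2245.96 kcal/day.
TEE = 2245.96 × 1.575 = 3537.387 kcal/day.
Required daily deficit = 0.4 × 7700 ÷ 7 = 440 kcal/day.
Target intake = 3537.387 − 440 = 3097.387 kcal/day.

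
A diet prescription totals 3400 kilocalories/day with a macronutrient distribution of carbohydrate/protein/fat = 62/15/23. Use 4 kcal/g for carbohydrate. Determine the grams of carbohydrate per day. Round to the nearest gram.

527 g/day

Carbohydrate energy = 62% × 3400 = 2108 kcal.
At 4 kcal/g: 2108 ÷ 4 = 527 g.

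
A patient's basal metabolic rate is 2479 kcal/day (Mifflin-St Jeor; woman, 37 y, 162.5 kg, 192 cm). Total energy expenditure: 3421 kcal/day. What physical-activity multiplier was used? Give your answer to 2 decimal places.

1.38

Activity factor = TEE ÷ BMR = 3421 ÷ 2479 = 1.38.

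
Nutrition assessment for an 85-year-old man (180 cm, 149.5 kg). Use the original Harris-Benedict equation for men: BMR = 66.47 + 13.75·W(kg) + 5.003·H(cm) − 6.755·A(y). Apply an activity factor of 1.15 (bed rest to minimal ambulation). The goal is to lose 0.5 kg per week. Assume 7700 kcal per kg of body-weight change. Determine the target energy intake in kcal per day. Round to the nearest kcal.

2266 kcal per day

Harris-Benedict: BMR = 66.47 + 13.75(149.5) + 5.003(180) − 6.755(85) = 2448.46 kcal/day.
TEE = 2448.46 × 1.15 = 2815.729 kcal/day.
Required daily deficit = 0.5 × 7700 ÷ 7 = 550 kcal/day.
Target intake = 2815.729 − 550 = 2265.729 kcal/day.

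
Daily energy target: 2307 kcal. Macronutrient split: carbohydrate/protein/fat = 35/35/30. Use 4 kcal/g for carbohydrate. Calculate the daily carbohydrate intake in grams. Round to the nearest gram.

202 g/day

Carbohydrate energy = 35% × 2307 = 807.45 kcal.
At 4 kcal/g: 807.45 ÷ 4 = 201.8625 g.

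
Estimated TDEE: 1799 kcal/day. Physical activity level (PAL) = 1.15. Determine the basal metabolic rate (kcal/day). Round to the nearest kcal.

1564 kcal/day

BMR = TEE ÷ activity factor = 1799 ÷ 1.15 = 1564.3478 kcal/day.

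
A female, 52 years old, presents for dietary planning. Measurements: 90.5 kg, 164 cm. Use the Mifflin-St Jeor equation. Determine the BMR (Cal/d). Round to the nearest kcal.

Mifflin-St Jeor (female): BMR = 10(90.5) + 6.25(164) − 5(52) − 161 = 905 + 1025 − 260 − 161 = 1509 kcal/day.

1509 Cal/d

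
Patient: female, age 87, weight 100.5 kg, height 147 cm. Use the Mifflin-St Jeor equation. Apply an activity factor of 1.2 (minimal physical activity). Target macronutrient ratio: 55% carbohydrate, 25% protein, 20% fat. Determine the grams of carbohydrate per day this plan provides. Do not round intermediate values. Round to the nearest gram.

Mifflin-St Jeor (female): BMR = 10(100.5) + 6.25(147) − 5(87) − 161 = 1005 + 918.75 − 435 − 161 = 1327.75 kcal/day.
TEE = 1327.75 × 1.2 = 1593.3 kcal/day.
Carbohydrate energy = 55% × 1593.3 = 876.315 kcal.
Carbohydrate = 876.315 ÷ 4 kcal/g = 219.0788 g.

219 g/day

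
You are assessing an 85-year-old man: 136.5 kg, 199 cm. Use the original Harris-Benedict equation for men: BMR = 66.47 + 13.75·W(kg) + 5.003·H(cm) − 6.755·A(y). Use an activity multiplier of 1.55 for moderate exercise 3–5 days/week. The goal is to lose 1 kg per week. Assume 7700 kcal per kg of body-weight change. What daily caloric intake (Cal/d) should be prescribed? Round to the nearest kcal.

Harris-Benedict: BMR = 66.47 + 13.75(136.5) + 5.003(199) − 6.755(85) = 2364.767 kcal/day.
TEE = 2364.767 × 1.55 = 3665.3889 kcal/day.
Required daily deficit = 1 × 7700 ÷ 7 = 1100 kcal/day.
Target intake = 3665.3889 − 1100 = 2565.3889 kcal/day.

2565 Cal/d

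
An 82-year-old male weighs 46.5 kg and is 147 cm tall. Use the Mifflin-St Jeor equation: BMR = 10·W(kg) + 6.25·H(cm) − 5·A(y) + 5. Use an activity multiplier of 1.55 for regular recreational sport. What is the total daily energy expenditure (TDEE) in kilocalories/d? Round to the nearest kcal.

Mifflin-St Jeor (male): BMR = 10(46.5) + 6.25(147) − 5(82) + 5 = 465 + 918.75 − 410 + 5 = 978.75 kcal/day.
TEE = BMR × activity factor = 978.75 × 1.55 = 1517.0625 kcal/day.

1517 kilocalories/d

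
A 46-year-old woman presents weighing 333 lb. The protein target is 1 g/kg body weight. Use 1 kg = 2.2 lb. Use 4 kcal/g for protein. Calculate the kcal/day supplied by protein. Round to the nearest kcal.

Weight in kg = 333 ÷ 2.2 = 151.3636 kg.
Protein = 1 g/kg × 151.3636 kg = 151.3636 g/day.
Protein energy = 151.3636 g × 4 kcal/g = 605.4545 kcal/day.

605 kcal/day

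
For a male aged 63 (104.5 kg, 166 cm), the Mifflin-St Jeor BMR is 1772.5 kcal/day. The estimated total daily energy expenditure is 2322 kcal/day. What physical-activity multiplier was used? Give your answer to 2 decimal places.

Activity factor = TEE ÷ BMR = 2322 ÷ 1772.5 = 1.31.

1.31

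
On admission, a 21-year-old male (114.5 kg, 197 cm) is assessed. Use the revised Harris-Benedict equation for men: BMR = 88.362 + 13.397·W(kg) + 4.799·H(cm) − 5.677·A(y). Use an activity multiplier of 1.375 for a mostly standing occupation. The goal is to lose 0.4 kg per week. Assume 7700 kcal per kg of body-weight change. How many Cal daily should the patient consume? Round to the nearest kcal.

2927 Cal daily

Harris-Benedict: BMR = 88.362 + 13.397(114.5) + 4.799(197) − 5.677(21) = 2448.5045 kcal/day.
TEE = 2448.5045 × 1.375 = 3366.6937 kcal/day.
Required daily deficit = 0.4 × 7700 ÷ 7 = 440 kcal/day.
Target intake = 3366.6937 − 440 = 2926.6937 kcal/day.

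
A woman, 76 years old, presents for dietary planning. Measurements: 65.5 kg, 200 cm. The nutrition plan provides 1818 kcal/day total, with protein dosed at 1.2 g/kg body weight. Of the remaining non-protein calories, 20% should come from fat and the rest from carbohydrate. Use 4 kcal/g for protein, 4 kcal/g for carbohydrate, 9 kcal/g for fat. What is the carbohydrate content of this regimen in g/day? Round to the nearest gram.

301 g/day

Protein = 1.2 × 65.5 = 78.6 g → 78.6 × 4 = 314.4 kcal.
Non-protein calories = 1818 − 314.4 = 1503.6 kcal.
Fat: 20% × 1503.6 = 300.72 kcal; carbohydrate: 1202.88 kcal.
Carbohydrate: 1202.88 kcal ÷ 4 kcal/g = 300.72 g.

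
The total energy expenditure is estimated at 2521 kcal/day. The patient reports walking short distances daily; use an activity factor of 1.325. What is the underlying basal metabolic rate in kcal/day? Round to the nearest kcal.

BMR = TEE ÷ activity factor = 2521 ÷ 1.325 = 1902.6415 kcal/day.

1903 kcal/day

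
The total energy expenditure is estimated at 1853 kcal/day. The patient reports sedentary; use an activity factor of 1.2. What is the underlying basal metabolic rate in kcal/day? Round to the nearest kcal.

1544 kcal/day

BMR = TEE ÷ activity factor = 1853 ÷ 1.2 = 1544.1667 kcal/day.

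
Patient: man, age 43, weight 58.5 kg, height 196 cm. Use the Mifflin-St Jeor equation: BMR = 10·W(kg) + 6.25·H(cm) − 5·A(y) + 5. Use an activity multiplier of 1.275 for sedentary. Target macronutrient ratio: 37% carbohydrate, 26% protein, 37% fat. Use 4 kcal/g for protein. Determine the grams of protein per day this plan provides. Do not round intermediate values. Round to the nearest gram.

Mifflin-St Jeor (male): BMR = 10(58.5) + 6.25(196) − 5(43) + 5 = 585 + 1225 − 215 + 5 = 1600 kcal/day.
TEE = 1600 × 1.275 = 2040 kcal/day.
Protein energy = 26% × 2040 = 530.4 kcal.
Protein = 530.4 ÷ 4 kcal/g = 132.6 g.

133 g/day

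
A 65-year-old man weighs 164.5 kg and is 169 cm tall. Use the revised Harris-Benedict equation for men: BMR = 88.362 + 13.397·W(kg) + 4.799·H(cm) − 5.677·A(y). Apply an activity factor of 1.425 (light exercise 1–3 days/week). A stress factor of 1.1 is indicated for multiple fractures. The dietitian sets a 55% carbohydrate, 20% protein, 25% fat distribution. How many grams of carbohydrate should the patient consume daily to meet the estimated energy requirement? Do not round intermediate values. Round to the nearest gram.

589 g/day

Harris-Benedict: BMR = 88.362 + 13.397(164.5) + 4.799(169) − 5.677(65) = 2734.1945 kcal/day.
TEE = 2734.1945 × 1.425 = 3896.2272 kcal/day.
With stress factor 1.1: 3896.2272 × 1.1 = 4285.8499 kcal/day.
Carbohydrate energy = 55% × 4285.8499 = 2357.2174 kcal.
Carbohydrate = 2357.2174 ÷ 4 kcal/g = 589.3044 g.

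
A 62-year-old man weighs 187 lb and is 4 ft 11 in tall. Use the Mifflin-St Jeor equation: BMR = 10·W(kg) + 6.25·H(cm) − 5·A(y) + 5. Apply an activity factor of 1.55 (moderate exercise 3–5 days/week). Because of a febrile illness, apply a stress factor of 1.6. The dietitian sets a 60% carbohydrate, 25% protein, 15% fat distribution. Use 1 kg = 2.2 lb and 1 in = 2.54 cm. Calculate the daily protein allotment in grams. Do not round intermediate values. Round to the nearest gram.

Convert to metric: weight = 187 ÷ 2.2 = 85 kg; height = (4×12 + 11) × 2.54 = 59 × 2.54 = 149.86 cm.
Mifflin-St Jeor (male): BMR = 10(85) + 6.25(149.86) − 5(62) + 5 = 850 + 936.625 − 310 + 5 = 1481.625 kcal/day.
TEE = 1481.625 × 1.55 = 2296.5188 kcal/day.
With stress factor 1.6: 2296.5188 × 1.6 = 3674.43 kcal/day.
Protein energy = 25% × 3674.43 = 918.6075 kcal.
Protein = 918.6075 ÷ 4 kcal/g = 229.6519 g.

230 g/day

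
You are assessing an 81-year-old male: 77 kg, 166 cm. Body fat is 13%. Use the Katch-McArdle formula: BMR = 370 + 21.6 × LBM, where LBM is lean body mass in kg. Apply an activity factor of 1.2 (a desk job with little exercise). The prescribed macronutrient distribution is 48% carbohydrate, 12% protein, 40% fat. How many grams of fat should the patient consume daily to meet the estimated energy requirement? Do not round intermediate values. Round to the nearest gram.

LBM = 77 × (1 − 0.13) = 66.99 kg. Katch-McArdle: BMR = 370 + 21.6 × 66.99 = 1816.984 kcal/day.
TEE = 1816.984 × 1.2 = 2180.3808 kcal/day.
Fat energy = 40% × 2180.3808 = 872.1523 kcal.
Fat = 872.1523 ÷ 9 kcal/g = 96.9058 g.

97 g/day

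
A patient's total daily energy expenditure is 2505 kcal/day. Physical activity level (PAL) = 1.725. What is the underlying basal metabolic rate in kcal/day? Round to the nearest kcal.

1452 kcal/day

BMR = TEE ÷ activity factor = 2505 ÷ 1.725 = 1452.1739 kcal/day.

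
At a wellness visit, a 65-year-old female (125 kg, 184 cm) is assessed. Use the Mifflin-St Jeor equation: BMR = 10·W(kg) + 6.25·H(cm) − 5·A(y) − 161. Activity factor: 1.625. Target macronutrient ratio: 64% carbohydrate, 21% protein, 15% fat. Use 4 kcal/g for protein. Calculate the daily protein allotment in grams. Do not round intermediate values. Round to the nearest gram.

Mifflin-St Jeor (female): BMR = 10(125) + 6.25(184) − 5(65) − 161 = 1250 + 1150 − 325 − 161 = 1914 kcal/day.
TEE = 1914 × 1.625 = 3110.25 kcal/day.
Protein energy = 21% × 3110.25 = 653.1525 kcal.
Protein = 653.1525 ÷ 4 kcal/g = 163.2881 g.

163 g/day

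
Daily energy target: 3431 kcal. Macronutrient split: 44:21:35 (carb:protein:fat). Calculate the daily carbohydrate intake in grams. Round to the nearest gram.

Carbohydrate energy = 44% × 3431 = 1509.64 kcal.
At 4 kcal/g: 1509.64 ÷ 4 = 377.41 g.

377 g/day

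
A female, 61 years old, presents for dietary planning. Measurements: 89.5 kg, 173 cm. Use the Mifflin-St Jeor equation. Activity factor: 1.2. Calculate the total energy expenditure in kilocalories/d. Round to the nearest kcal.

Mifflin-St Jeor (female): BMR = 10(89.5) + 6.25(173) − 5(61) − 161 = 895 + 1081.25 − 305 − 161 = 1510.25 kcal/day.
TEE = BMR × activity factor = 1510.25 × 1.2 = 1812.3 kcal/day.

1812 kilocalories/d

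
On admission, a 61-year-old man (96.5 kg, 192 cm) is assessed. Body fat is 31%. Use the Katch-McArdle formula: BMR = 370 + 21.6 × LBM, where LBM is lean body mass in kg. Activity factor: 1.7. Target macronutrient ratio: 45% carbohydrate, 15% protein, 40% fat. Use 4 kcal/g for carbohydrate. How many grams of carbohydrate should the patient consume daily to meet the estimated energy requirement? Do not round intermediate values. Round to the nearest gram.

LBM = 96.5 × (1 − 0.31) = 66.585 kg. Katch-McArdle: BMR = 370 + 21.6 × 66.585 = 1808.236 kcal/day.
TEE = 1808.236 × 1.7 = 3074.0012 kcal/day.
Carbohydrate energy = 45% × 3074.0012 = 1383.3005 kcal.
Carbohydrate = 1383.3005 ÷ 4 kcal/g = 345.8251 g.

346 g/day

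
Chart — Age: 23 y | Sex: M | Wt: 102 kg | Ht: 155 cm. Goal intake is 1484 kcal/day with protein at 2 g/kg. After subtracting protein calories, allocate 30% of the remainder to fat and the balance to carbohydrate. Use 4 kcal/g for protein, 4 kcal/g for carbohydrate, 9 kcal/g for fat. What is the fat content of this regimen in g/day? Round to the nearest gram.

Protein = 2 × 102 = 204 g → 204 × 4 = 816 kcal.
Non-protein calories = 1484 − 816 = 668 kcal.
Fat: 30% × 668 = 200.4 kcal; carbohydrate: 467.6 kcal.
Fat: 200.4 kcal ÷ 9 kcal/g = 22.2667 g.

22 g/day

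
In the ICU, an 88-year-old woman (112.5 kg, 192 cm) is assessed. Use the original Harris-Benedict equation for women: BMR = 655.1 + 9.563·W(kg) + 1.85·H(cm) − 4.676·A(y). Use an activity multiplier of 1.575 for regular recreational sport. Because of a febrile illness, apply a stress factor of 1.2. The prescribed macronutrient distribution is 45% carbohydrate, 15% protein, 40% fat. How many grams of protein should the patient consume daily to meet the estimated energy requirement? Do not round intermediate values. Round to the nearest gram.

119 g/day

Harris-Benedict: BMR = 655.1 + 9.563(112.5) + 1.85(192) − 4.676(88) = 1674.6495 kcal/day.
TEE = 1674.6495 × 1.575 = 2637.573 kcal/day.
With stress factor 1.2: 2637.573 × 1.2 = 3165.0876 kcal/day.
Protein energy = 15% × 3165.0876 = 474.7631 kcal.
Protein = 474.7631 ÷ 4 kcal/g = 118.6908 g.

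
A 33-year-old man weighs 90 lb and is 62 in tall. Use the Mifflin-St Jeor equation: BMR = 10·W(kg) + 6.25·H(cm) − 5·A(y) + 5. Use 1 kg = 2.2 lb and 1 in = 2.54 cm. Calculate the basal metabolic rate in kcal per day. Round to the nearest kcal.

1233 kcal per day

Convert to metric: weight = 90 ÷ 2.2 = 40.9091 kg; height = 62 × 2.54 = 157.48 cm.
Mifflin-St Jeor (male): BMR = 10(40.9091) + 6.25(157.48) − 5(33) + 5 = 409.0909 + 984.25 − 165 + 5 = 1233.3409 kcal/day.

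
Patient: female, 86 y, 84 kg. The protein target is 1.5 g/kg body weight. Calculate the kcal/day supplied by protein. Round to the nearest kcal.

504 kcal/day

Protein = 1.5 g/kg × 84 kg = 126 g/day.
Protein energy = 126 g × 4 kcal/g = 504 kcal/day.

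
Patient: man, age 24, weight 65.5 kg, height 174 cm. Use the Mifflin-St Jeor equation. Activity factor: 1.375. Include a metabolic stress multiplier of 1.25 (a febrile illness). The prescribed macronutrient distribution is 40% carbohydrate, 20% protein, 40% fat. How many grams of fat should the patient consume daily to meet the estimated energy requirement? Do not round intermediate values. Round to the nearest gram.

Mifflin-St Jeor (male): BMR = 10(65.5) + 6.25(174) − 5(24) + 5 = 655 + 1087.5 − 120 + 5 = 1627.5 kcal/day.
TEE = 1627.5 × 1.375 = 2237.8125 kcal/day.
With stress factor 1.25: 2237.8125 × 1.25 = 2797.2656 kcal/day.
Fat energy = 40% × 2797.2656 = 1118.9063 kcal.
Fat = 1118.9063 ÷ 9 kcal/g = 124.3229 g.

124 g/day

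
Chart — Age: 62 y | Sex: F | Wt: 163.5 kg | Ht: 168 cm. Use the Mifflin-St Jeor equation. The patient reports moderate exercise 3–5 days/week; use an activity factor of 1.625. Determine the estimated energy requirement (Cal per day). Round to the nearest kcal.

3598 Cal per day

Mifflin-St Jeor (female): BMR = 10(163.5) + 6.25(168) − 5(62) − 161 = 1635 + 1050 − 310 − 161 = 2214 kcal/day.
TEE = BMR × activity factor = 2214 × 1.625 = 3597.75 kcal/day.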